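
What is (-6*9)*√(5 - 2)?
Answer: -54*√3 ≈ -93.531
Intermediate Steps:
(-6*9)*√(5 - 2) = -54*√3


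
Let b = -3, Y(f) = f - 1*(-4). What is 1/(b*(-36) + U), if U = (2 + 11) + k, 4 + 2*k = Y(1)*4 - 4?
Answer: 1/127 ≈ 0.0078740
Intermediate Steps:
Y(f) = 4 + f (Y(f) = f + 4 = 4 + f)
k = 6 (k = -2 + ((4 + 1)*4 - 4)/2 = -2 + (5*4 - 4)/2 = -2 + (20 - 4)/2 = -2 + (½)*16 = -2 + 8 = 6)
U = 19 (U = (2 + 11) + 6 = 13 + 6 = 19)
1/(b*(-36) + U) = 1/(-3*(-36) + 19) = 1/(108 + 19) = 1/127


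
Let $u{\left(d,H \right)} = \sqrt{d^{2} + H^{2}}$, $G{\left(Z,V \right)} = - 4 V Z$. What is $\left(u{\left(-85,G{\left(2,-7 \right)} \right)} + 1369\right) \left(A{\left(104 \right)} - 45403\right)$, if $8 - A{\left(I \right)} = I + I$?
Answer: $-62430507 - 45603 \sqrt{10361} \approx -6.7072 \cdot 10^{7}$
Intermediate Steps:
$G{\left(Z,V \right)} = - 4 V Z$
$A{\left(I \right)} = 8 - 2 I$ ($A{\left(I \right)} = 8 - \left(I + I\right) = 8 - 2 I$)
$u{\left(d,H \right)} = \sqrt{H^{2} + d^{2}}$
$\left(u{\left(-85,G{\left(2,-7 \right)} \right)} + 1369\right) \left(A{\left(104 \right)} - 45403\right) = \left(\sqrt{\left(\left(-4\right) \left(-7\right) 2\right)^{2} + \left(-85\right)^{2}} + 1369\right) \left(\left(8 - 208\right) - 45403\right) = \left(\sqrt{56^{2} + 7225} + 1369\right) \left(\left(8 - 208\right) - 45403\right) = \left(\sqrt{3136 + 7225} + 1369\right) \left(-200 - 45403\right) = \left(\sqrt{10361} + 1369\right) \left(-45603\right) = \left(1369 + \sqrt{10361}\right) \left(-45603\right) = -62430507 - 45603 \sqrt{10361}$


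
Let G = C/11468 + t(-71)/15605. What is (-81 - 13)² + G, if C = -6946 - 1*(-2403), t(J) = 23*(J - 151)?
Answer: 1581144675917/178958140 ≈ 8835.3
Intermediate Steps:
t(J) = -3473 + 23*J (t(J) = 23*(-151 + J) = -3473 + 23*J)
C = -4543 (C = -6946 + 2403 = -4543)
G = -129449123/178958140 (G = -4543/11468 + (-3473 + 23*(-71))/15605 = -4543*1/11468 + (-3473 - 1633)*(1/15605) = -4543/11468 - 5106*1/15605 = -4543/11468 - 5106/15605 = -129449123/178958140 ≈ -0.72335)
(-81 - 13)² + G = (-81 - 13)² - 129449123/178958140 = (-94)² - 129449123/178958140 = 8836 - 129449123/178958140 = 1581144675917/178958140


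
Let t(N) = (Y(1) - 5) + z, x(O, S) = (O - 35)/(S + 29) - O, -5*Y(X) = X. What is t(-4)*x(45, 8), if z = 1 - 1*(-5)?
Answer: -1324/37 ≈ -35.784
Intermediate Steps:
z = 6 (z = 1 + 5 = 6)
Y(X) = -X/5
x(O, S) = -O + (-35 + O)/(29 + S) (x(O, S) = (-35 + O)/(29 + S) - O = -O + (-35 + O)/(29 + S))
t(N) = 4/5 (t(N) = (-1/5*1 - 5) + 6 = (-1/5 - 5) + 6 = -26/5 + 6 = 4/5)
t(-4)*x(45, 8) = 4*((-35 - 28*45 - 1*45*8)/(29 + 8))/5 = 4*((-35 - 1260 - 360)/37)/5 = 4*((1/37)*(-1655))/5 = (4/5)*(-1655/37) = -1324/37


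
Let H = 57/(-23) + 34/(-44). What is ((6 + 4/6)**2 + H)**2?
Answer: 35191884025/20738916 ≈ 1696.9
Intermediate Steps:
H = -1645/506 (H = 57*(-1/23) + 34*(-1/44) = -57/23 - 17/22 = -1645/506 ≈ -3.2510)
((6 + 4/6)**2 + H)**2 = ((6 + 4/6)**2 - 1645/506)**2 = ((6 + 4*(1/6))**2 - 1645/506)**2 = ((6 + 2/3)**2 - 1645/506)**2 = ((20/3)**2 - 1645/506)**2 = (400/9 - 1645/506)**2 = (187595/4554)**2 = 35191884025/20738916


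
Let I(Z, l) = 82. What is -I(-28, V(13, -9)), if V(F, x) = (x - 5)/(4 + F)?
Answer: -82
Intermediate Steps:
V(F, x) = (-5 + x)/(4 + F)
-I(-28, V(13, -9)) = -1*82 = -82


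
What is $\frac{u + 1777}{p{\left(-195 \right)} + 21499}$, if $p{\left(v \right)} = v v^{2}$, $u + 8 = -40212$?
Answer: $\frac{38443}{7393376} \approx 0.0051997$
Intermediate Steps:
$u = -40220$ ($u = -8 - 40212 = -40220$)
$p{\left(v \right)} = v^{3}$
$\frac{u + 1777}{p{\left(-195 \right)} + 21499} = \frac{-40220 + 1777}{\left(-195\right)^{3} + 21499} = - \frac{38443}{-7414875 + 21499} = - \frac{38443}{-7393376} = \left(-38443\right) \left(- \frac{1}{7393376}\right) = \frac{38443}{7393376}$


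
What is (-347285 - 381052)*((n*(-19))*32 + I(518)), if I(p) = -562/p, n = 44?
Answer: 5046682761513/259 ≈ 1.9485e+10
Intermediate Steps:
(-347285 - 381052)*((n*(-19))*32 + I(518)) = (-347285 - 381052)*((44*(-19))*32 - 562/518) = -728337*(-836*32 - 562*1/518) = -728337*(-26752 - 281/259) = -728337*(-6929049/259) = 5046682761513/259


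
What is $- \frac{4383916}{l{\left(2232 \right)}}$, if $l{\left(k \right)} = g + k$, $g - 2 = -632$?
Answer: $- \frac{2191958}{801} \approx -2736.5$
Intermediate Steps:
$g = -630$ ($g = 2 - 632 = -630$)
$l{\left(k \right)} = -630 + k$
$- \frac{4383916}{l{\left(2232 \right)}} = - \frac{4383916}{-630 + 2232} = - \frac{4383916}{1602} = \left(-4383916\right) \frac{1}{1602} = - \frac{2191958}{801}$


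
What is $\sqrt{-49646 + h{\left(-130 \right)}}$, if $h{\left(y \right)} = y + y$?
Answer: $i \sqrt{49906} \approx 223.4 i$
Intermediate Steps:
$h{\left(y \right)} = 2 y$
$\sqrt{-49646 + h{\left(-130 \right)}} = \sqrt{-49646 + 2 \left(-130\right)} = \sqrt{-49646 - 260} = \sqrt{-49906} = i \sqrt{49906}$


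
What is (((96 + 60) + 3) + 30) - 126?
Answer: 63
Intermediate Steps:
(((96 + 60) + 3) + 30) - 126 = ((156 + 3) + 30) - 126 = (159 + 30) - 126 = 189 - 126 = 63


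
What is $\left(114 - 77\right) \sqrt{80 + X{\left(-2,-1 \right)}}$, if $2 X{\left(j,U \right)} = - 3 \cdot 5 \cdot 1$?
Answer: $\frac{37 \sqrt{290}}{2} \approx 315.04$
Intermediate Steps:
$X{\left(j,U \right)} = - \frac{15}{2}$ ($X{\left(j,U \right)} = \frac{\left(-3\right) 5 \cdot 1}{2} = \frac{\left(-3\right) 5}{2} = \frac{1}{2} \left(-15\right) = - \frac{15}{2}$)
$\left(114 - 77\right) \sqrt{80 + X{\left(-2,-1 \right)}} = \left(114 - 77\right) \sqrt{80 - \frac{15}{2}} = 37 \sqrt{\frac{145}{2}} = 37 \frac{\sqrt{290}}{2} = \frac{37 \sqrt{290}}{2}$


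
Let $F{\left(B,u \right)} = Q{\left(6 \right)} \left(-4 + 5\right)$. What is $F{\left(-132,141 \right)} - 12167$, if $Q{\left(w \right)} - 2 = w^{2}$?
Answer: $-12129$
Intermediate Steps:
$Q{\left(w \right)} = 2 + w^{2}$
$F{\left(B,u \right)} = 38$ ($F{\left(B,u \right)} = \left(2 + 6^{2}\right) \left(-4 + 5\right) = \left(2 + 36\right) 1 = 38 \cdot 1 = 38$)
$F{\left(-132,141 \right)} - 12167 = 38 - 12167 = -12129$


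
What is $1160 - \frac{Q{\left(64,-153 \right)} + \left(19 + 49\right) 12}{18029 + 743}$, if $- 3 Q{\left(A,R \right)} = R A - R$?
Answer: $\frac{21771491}{18772} \approx 1159.8$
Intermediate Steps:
$Q{\left(A,R \right)} = \frac{R}{3} - \frac{A R}{3}$ ($Q{\left(A,R \right)} = - \frac{R A - R}{3} = - \frac{A R - R}{3} = - \frac{- R + A R}{3} = \frac{R}{3} - \frac{A R}{3}$)
$1160 - \frac{Q{\left(64,-153 \right)} + \left(19 + 49\right) 12}{18029 + 743} = 1160 - \frac{\frac{1}{3} \left(-153\right) \left(1 - 64\right) + \left(19 + 49\right) 12}{18029 + 743} = 1160 - \frac{\frac{1}{3} \left(-153\right) \left(1 - 64\right) + 68 \cdot 12}{18772} = 1160 - \left(\frac{1}{3} \left(-153\right) \left(-63\right) + 816\right) \frac{1}{18772} = 1160 - \left(3213 + 816\right) \frac{1}{18772} = 1160 - 4029 \cdot \frac{1}{18772} = 1160 - \frac{4029}{18772} = \frac{21771491}{18772}$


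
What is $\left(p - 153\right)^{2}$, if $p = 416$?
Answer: $69169$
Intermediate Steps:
$\left(p - 153\right)^{2} = \left(416 - 153\right)^{2} = 263^{2} = 69169$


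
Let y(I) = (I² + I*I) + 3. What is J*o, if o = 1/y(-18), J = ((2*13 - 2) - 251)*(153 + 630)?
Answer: -59247/217 ≈ -273.03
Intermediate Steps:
y(I) = 3 + 2*I² (y(I) = (I² + I²) + 3 = 2*I² + 3 = 3 + 2*I²)
J = -177741 (J = ((26 - 2) - 251)*783 = (24 - 251)*783 = -227*783 = -177741)
o = 1/651 (o = 1/(3 + 2*(-18)²) = 1/(3 + 2*324) = 1/(3 + 648) = 1/651 ≈ 0.0015361)
J*o = -177741*1/651 = -59247/217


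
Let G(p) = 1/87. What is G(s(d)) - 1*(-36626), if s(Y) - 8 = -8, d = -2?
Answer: 3186463/87 ≈ 36626.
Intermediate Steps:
s(Y) = 0 (s(Y) = 8 - 8 = 0)
G(p) = 1/87
G(s(d)) - 1*(-36626) = 1/87 - 1*(-36626) = 1/87 + 36626 = 3186463/87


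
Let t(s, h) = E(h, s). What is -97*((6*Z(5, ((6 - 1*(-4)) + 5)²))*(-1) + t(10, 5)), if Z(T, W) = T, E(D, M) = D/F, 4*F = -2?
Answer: 3880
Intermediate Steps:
F = -½ (F = (¼)*(-2) = -½ ≈ -0.50000)
E(D, M) = -2*D (E(D, M) = D/(-½) = D*(-2) = -2*D)
t(s, h) = -2*h
-97*((6*Z(5, ((6 - 1*(-4)) + 5)²))*(-1) + t(10, 5)) = -97*((6*5)*(-1) - 2*5) = -97*(30*(-1) - 10) = -97*(-30 - 10) = -97*(-40) = 3880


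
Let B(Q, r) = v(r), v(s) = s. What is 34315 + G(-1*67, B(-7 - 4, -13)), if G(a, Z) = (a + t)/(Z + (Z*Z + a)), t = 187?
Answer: 3054155/89 ≈ 34316.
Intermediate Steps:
B(Q, r) = r
G(a, Z) = (187 + a)/(Z + a + Z²) (G(a, Z) = (a + 187)/(Z + (Z*Z + a)) = (187 + a)/(Z + (Z² + a)) = (187 + a)/(Z + (a + Z²)) = (187 + a)/(Z + a + Z²))
34315 + G(-1*67, B(-7 - 4, -13)) = 34315 + (187 - 1*67)/(-13 - 1*67 + (-13)²) = 34315 + (187 - 67)/(-13 - 67 + 169) = 34315 + 120/89 = 3054155/89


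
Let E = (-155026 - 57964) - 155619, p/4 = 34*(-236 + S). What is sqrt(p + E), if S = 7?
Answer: 3*I*sqrt(44417) ≈ 632.26*I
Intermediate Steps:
p = -31144 (p = 4*(34*(-236 + 7)) = 4*(34*(-229)) = 4*(-7786) = -31144)
E = -368609 (E = -212990 - 155619 = -368609)
sqrt(p + E) = sqrt(-31144 - 368609) = sqrt(-399753) = 3*I*sqrt(44417)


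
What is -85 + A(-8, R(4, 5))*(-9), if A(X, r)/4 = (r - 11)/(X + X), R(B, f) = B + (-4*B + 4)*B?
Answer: -835/4 ≈ -208.75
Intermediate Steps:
R(B, f) = B + B*(4 - 4*B) (R(B, f) = B + (4 - 4*B)*B = B + B*(4 - 4*B))
A(X, r) = 2*(-11 + r)/X (A(X, r) = 4*((r - 11)/(X + X)) = 4*((-11 + r)/((2*X))) = 4*((-11 + r)*(1/(2*X))) = 4*((-11 + r)/(2*X)) = 2*(-11 + r)/X)
-85 + A(-8, R(4, 5))*(-9) = -85 + (2*(-11 + 4*(5 - 4*4))/(-8))*(-9) = -85 + (2*(-⅛)*(-11 + 4*(5 - 16)))*(-9) = -85 + (2*(-⅛)*(-11 + 4*(-11)))*(-9) = -85 + (2*(-⅛)*(-11 - 44))*(-9) = -85 + (2*(-⅛)*(-55))*(-9) = -85 + (55/4)*(-9) = -85 - 495/4 = -835/4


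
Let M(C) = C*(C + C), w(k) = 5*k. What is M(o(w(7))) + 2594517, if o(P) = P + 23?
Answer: 2601245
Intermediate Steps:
o(P) = 23 + P
M(C) = 2*C² (M(C) = C*(2*C) = 2*C²)
M(o(w(7))) + 2594517 = 2*(23 + 5*7)² + 2594517 = 2*(23 + 35)² + 2594517 = 2*58² + 2594517 = 2*3364 + 2594517 = 6728 + 2594517 = 2601245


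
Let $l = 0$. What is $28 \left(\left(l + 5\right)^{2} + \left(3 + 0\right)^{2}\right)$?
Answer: $952$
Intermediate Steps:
$28 \left(\left(l + 5\right)^{2} + \left(3 + 0\right)^{2}\right) = 28 \left(\left(0 + 5\right)^{2} + \left(3 + 0\right)^{2}\right) = 28 \left(5^{2} + 3^{2}\right) = 28 \left(25 + 9\right) = 28 \cdot 34 = 952$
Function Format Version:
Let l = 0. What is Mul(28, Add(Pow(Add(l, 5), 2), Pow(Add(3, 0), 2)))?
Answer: 952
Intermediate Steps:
Mul(28, Add(Pow(Add(l, 5), 2), Pow(Add(3, 0), 2))) = Mul(28, Add(Pow(Add(0, 5), 2), Pow(Add(3, 0), 2))) = Mul(28, Add(Pow(5, 2), Pow(3, 2))) = Mul(28, Add(25, 9)) = Mul(28, 34) = 952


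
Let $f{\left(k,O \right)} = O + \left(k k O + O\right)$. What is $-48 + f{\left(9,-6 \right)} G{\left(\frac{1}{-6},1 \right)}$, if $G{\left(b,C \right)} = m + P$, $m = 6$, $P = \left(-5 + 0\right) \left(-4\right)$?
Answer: $-12996$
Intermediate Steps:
$f{\left(k,O \right)} = 2 O + O k^{2}$ ($f{\left(k,O \right)} = O + \left(k^{2} O + O\right) = O + \left(O k^{2} + O\right) = O + \left(O + O k^{2}\right) = 2 O + O k^{2}$)
$P = 20$ ($P = \left(-5\right) \left(-4\right) = 20$)
$G{\left(b,C \right)} = 26$ ($G{\left(b,C \right)} = 6 + 20 = 26$)
$-48 + f{\left(9,-6 \right)} G{\left(\frac{1}{-6},1 \right)} = -48 + - 6 \left(2 + 9^{2}\right) 26 = -48 + - 6 \left(2 + 81\right) 26 = -48 + \left(-6\right) 83 \cdot 26 = -48 - 12948 = -12996$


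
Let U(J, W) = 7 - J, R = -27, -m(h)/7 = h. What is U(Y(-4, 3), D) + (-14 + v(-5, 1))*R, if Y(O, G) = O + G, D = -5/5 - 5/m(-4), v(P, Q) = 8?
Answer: 170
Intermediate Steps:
m(h) = -7*h
D = -33/28 (D = -5/5 - 5/((-7*(-4))) = -5*1/5 - 5/28 = -1 - 5*1/28 = -1 - 5/28 = -33/28 ≈ -1.1786)
Y(O, G) = G + O
U(Y(-4, 3), D) + (-14 + v(-5, 1))*R = (7 - (3 - 4)) + (-14 + 8)*(-27) = (7 - 1*(-1)) - 6*(-27) = (7 + 1) + 162 = 8 + 162 = 170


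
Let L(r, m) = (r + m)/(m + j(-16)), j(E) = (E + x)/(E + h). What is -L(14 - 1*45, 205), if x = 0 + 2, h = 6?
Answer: -145/172 ≈ -0.84302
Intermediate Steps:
x = 2
j(E) = (2 + E)/(6 + E) (j(E) = (E + 2)/(E + 6) = (2 + E)/(6 + E))
L(r, m) = (m + r)/(7/5 + m) (L(r, m) = (r + m)/(m + (2 - 16)/(6 - 16)) = (m + r)/(m - 14/(-10)) = (m + r)/(m - ⅒*(-14)) = (m + r)/(m + 7/5) = (m + r)/(7/5 + m))
-L(14 - 1*45, 205) = -5*(205 + (14 - 1*45))/(7 + 5*205) = -5*(205 + (14 - 45))/(7 + 1025) = -5*(205 - 31)/1032 = -5*174/1032 = -1*145/172 = -145/172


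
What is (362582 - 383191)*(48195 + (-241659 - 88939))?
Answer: 5820043427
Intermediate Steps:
(362582 - 383191)*(48195 + (-241659 - 88939)) = -20609*(48195 - 330598) = -20609*(-282403) = 5820043427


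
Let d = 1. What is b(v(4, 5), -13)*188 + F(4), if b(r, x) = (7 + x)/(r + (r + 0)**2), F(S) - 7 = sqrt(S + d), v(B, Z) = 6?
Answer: -139/7 + sqrt(5) ≈ -17.621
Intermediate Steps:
F(S) = 7 + sqrt(1 + S) (F(S) = 7 + sqrt(S + 1) = 7 + sqrt(1 + S))
b(r, x) = (7 + x)/(r + r**2)
b(v(4, 5), -13)*188 + F(4) = ((7 - 13)/(6*(1 + 6)))*188 + (7 + sqrt(1 + 4)) = ((1/6)*(-6)/7)*188 + (7 + sqrt(5)) = ((1/6)*(1/7)*(-6))*188 + (7 + sqrt(5)) = -1/7*188 + (7 + sqrt(5)) = -188/7 + (7 + sqrt(5)) = -139/7 + sqrt(5)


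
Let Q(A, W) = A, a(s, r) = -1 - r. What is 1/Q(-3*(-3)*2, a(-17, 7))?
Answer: 1/18 ≈ 0.055556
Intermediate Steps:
1/Q(-3*(-3)*2, a(-17, 7)) = 1/(-3*(-3)*2) = 1/(9*2) = 1/18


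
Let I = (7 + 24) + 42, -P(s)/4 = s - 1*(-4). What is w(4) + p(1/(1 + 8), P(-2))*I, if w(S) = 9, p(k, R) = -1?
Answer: -64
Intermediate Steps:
P(s) = -16 - 4*s (P(s) = -4*(s - 1*(-4)) = -4*(s + 4) = -4*(4 + s) = -16 - 4*s)
I = 73 (I = 31 + 42 = 73)
w(4) + p(1/(1 + 8), P(-2))*I = 9 - 1*73 = 9 - 73 = -64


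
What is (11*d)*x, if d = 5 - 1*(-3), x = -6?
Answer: -528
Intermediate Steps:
d = 8 (d = 5 + 3 = 8)
(11*d)*x = (11*8)*(-6) = 88*(-6) = -528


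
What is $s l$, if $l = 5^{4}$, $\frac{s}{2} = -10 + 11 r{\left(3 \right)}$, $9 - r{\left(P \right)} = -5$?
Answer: $180000$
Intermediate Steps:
$r{\left(P \right)} = 14$ ($r{\left(P \right)} = 9 - -5 = 9 + 5 = 14$)
$s = 288$ ($s = 2 \left(-10 + 11 \cdot 14\right) = 2 \left(-10 + 154\right) = 2 \cdot 144 = 288$)
$l = 625$
$s l = 288 \cdot 625 = 180000$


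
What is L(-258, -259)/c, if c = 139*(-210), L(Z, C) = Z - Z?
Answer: 0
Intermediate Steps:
L(Z, C) = 0
c = -29190
L(-258, -259)/c = 0/(-29190) = 0*(-1/29190) = 0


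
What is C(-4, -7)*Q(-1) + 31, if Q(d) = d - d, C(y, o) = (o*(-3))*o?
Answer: 31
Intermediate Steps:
C(y, o) = -3*o² (C(y, o) = (-3*o)*o = -3*o²)
Q(d) = 0
C(-4, -7)*Q(-1) + 31 = -3*(-7)²*0 + 31 = -3*49*0 + 31 = -147*0 + 31 = 0 + 31 = 31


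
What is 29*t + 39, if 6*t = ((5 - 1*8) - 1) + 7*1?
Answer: 107/2 ≈ 53.500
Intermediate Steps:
t = 1/2 (t = (((5 - 1*8) - 1) + 7*1)/6 = (((5 - 8) - 1) + 7)/6 = ((-3 - 1) + 7)/6 = (-4 + 7)/6 = (1/6)*3 = 1/2 ≈ 0.50000)
29*t + 39 = 29*(1/2) + 39 = 29/2 + 39 = 107/2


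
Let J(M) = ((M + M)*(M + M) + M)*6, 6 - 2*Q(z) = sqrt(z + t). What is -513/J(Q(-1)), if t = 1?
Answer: -57/26 ≈ -2.1923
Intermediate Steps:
Q(z) = 3 - sqrt(1 + z)/2 (Q(z) = 3 - sqrt(z + 1)/2 = 3 - sqrt(1 + z)/2)
J(M) = 6*M + 24*M**2 (J(M) = ((2*M)*(2*M) + M)*6 = (4*M**2 + M)*6 = (M + 4*M**2)*6 = 6*M + 24*M**2)
-513/J(Q(-1)) = -513*1/(6*(1 + 4*(3 - sqrt(1 - 1)/2))*(3 - sqrt(1 - 1)/2)) = -513*1/(6*(1 + 4*(3 - sqrt(0)/2))*(3 - sqrt(0)/2)) = -513*1/(6*(1 + 4*(3 - 1/2*0))*(3 - 1/2*0)) = -513*1/(6*(1 + 4*(3 + 0))*(3 + 0)) = -513*1/(18*(1 + 4*3)) = -513*1/(18*(1 + 12)) = -513/(6*3*13) = -513/234 = -513*1/234 = -57/26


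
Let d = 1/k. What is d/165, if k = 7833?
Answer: 1/1292445 ≈ 7.7373e-7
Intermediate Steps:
d = 1/7833 ≈ 0.00012767
d/165 = (1/7833)/165 = (1/7833)*(1/165) = 1/1292445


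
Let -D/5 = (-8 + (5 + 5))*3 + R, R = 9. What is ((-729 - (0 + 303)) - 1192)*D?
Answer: 166800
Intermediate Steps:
D = -75 (D = -5*((-8 + (5 + 5))*3 + 9) = -5*((-8 + 10)*3 + 9) = -5*(2*3 + 9) = -5*(6 + 9) = -5*15 = -75)
((-729 - (0 + 303)) - 1192)*D = ((-729 - (0 + 303)) - 1192)*(-75) = ((-729 - 1*303) - 1192)*(-75) = ((-729 - 303) - 1192)*(-75) = (-1032 - 1192)*(-75) = -2224*(-75) = 166800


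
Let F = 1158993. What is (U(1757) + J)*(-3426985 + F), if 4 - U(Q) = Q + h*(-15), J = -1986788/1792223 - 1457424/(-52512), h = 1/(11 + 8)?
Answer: 3836650224686151844/980345981 ≈ 3.9136e+9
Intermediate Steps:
h = 1/19 ≈ 0.052632
J = 52243720877/1960691962 (J = -1986788*1/1792223 - 1457424*(-1/52512) = -1986788/1792223 + 30363/1094 = 52243720877/1960691962 ≈ 26.646)
U(Q) = 91/19 - Q (U(Q) = 4 - (Q + (1/19)*(-15)) = 4 - (Q - 15/19) = 4 - (-15/19 + Q) = 4 + (15/19 - Q) = 91/19 - Q)
(U(1757) + J)*(-3426985 + F) = ((91/19 - 1*1757) + 52243720877/1960691962)*(-3426985 + 1158993) = ((91/19 - 1757) + 52243720877/1960691962)*(-2267992) = (-33292/19 + 52243720877/1960691962)*(-2267992) = -64282726102241/37253147278*(-2267992) = 3836650224686151844/980345981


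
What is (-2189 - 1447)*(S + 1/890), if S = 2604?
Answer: -4213325898/445 ≈ -9.4681e+6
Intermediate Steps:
(-2189 - 1447)*(S + 1/890) = (-2189 - 1447)*(2604 + 1/890) = -3636*(2604 + 1/890) = -3636*2317561/890 = -4213325898/445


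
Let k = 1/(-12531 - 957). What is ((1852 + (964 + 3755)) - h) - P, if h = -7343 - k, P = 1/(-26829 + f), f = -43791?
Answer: 368149967853/26458960 ≈ 13914.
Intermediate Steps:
k = -1/13488 (k = 1/(-13488) = -1/13488 ≈ -7.4140e-5)
P = -1/70620 (P = 1/(-26829 - 43791) = 1/(-70620) = -1/70620 ≈ -1.4160e-5)
h = -99042383/13488 (h = -7343 - 1*(-1/13488) = -7343 + 1/13488 = -99042383/13488 ≈ -7343.0)
((1852 + (964 + 3755)) - h) - P = ((1852 + (964 + 3755)) - 1*(-99042383/13488)) - 1*(-1/70620) = ((1852 + 4719) + 99042383/13488) + 1/70620 = (6571 + 99042383/13488) + 1/70620 = 187672031/13488 + 1/70620 = 368149967853/26458960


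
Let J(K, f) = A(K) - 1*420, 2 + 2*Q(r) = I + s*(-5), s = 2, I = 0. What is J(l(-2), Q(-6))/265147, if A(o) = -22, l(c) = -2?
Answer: -442/265147 ≈ -0.0016670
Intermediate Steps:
Q(r) = -6 (Q(r) = -1 + (0 + 2*(-5))/2 = -1 + (0 - 10)/2 = -1 + (½)*(-10) = -1 - 5 = -6)
J(K, f) = -442 (J(K, f) = -22 - 1*420 = -22 - 420 = -442)
J(l(-2), Q(-6))/265147 = -442/265147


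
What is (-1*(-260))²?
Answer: 67600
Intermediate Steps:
(-1*(-260))² = 260² = 67600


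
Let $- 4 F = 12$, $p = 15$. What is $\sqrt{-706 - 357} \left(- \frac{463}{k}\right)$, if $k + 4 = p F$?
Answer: $\frac{463 i \sqrt{1063}}{49} \approx 308.07 i$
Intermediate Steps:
$F = -3$ ($F = \left(- \frac{1}{4}\right) 12 = -3$)
$k = -49$ ($k = -4 + 15 \left(-3\right) = -4 - 45 = -49$)
$\sqrt{-706 - 357} \left(- \frac{463}{k}\right) = \sqrt{-706 - 357} \left(- \frac{463}{-49}\right) = \sqrt{-1063} \left(\left(-463\right) \left(- \frac{1}{49}\right)\right) = i \sqrt{1063} \cdot \frac{463}{49} = \frac{463 i \sqrt{1063}}{49}$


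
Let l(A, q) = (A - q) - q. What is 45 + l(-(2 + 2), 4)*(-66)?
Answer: 837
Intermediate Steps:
l(A, q) = A - 2*q
45 + l(-(2 + 2), 4)*(-66) = 45 + (-(2 + 2) - 2*4)*(-66) = 45 + (-1*4 - 8)*(-66) = 45 + (-4 - 8)*(-66) = 45 - 12*(-66) = 45 + 792 = 837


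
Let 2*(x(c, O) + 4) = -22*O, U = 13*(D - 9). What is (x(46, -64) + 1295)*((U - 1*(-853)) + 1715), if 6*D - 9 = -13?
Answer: 4872455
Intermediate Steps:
D = -2/3 (D = 3/2 + (1/6)*(-13) = 3/2 - 13/6 = -2/3 ≈ -0.66667)
U = -377/3 (U = 13*(-2/3 - 9) = 13*(-29/3) = -377/3 ≈ -125.67)
x(c, O) = -4 - 11*O (x(c, O) = -4 + (-22*O)/2 = -4 - 11*O)
(x(46, -64) + 1295)*((U - 1*(-853)) + 1715) = ((-4 - 11*(-64)) + 1295)*((-377/3 - 1*(-853)) + 1715) = ((-4 + 704) + 1295)*((-377/3 + 853) + 1715) = (700 + 1295)*(2182/3 + 1715) = 1995*(7327/3) = 4872455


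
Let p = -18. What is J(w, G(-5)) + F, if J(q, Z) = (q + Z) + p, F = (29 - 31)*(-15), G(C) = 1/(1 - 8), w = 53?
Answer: 454/7 ≈ 64.857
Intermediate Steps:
G(C) = -⅐ (G(C) = 1/(-7) = -⅐)
F = 30 (F = -2*(-15) = 30)
J(q, Z) = -18 + Z + q (J(q, Z) = (q + Z) - 18 = (Z + q) - 18 = -18 + Z + q)
J(w, G(-5)) + F = (-18 - ⅐ + 53) + 30 = 244/7 + 30 = 454/7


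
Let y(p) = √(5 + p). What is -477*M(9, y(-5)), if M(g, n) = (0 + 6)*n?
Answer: 0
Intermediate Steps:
M(g, n) = 6*n
-477*M(9, y(-5)) = -2862*√(5 - 5) = -2862*√0 = -2862*0 = -477*0 = 0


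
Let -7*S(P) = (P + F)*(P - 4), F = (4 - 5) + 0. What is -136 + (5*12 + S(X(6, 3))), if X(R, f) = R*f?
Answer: -110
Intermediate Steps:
F = -1 (F = -1 + 0 = -1)
S(P) = -(-1 + P)*(-4 + P)/7 (S(P) = -(P - 1)*(P - 4)/7 = -(-1 + P)*(-4 + P)/7)
-136 + (5*12 + S(X(6, 3))) = -136 + (5*12 + (-4/7 - (6*3)²/7 + 5*(6*3)/7)) = -136 + (60 + (-4/7 - ⅐*18² + (5/7)*18)) = -136 + (60 + (-4/7 - ⅐*324 + 90/7)) = -136 + (60 + (-4/7 - 324/7 + 90/7)) = -136 + (60 - 34) = -136 + 26 = -110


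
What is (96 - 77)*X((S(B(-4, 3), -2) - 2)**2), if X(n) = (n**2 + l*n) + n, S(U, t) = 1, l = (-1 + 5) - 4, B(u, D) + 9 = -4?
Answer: 38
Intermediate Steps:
B(u, D) = -13 (B(u, D) = -9 - 4 = -13)
l = 0 (l = 4 - 4 = 0)
X(n) = n + n**2 (X(n) = (n**2 + 0*n) + n = (n**2 + 0) + n = n**2 + n = n + n**2)
(96 - 77)*X((S(B(-4, 3), -2) - 2)**2) = (96 - 77)*((1 - 2)**2*(1 + (1 - 2)**2)) = 19*((-1)**2*(1 + (-1)**2)) = 19*(1*(1 + 1)) = 19*(1*2) = 19*2 = 38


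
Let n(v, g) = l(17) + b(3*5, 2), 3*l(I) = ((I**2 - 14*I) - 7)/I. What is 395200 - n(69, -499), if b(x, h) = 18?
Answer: 20154238/51 ≈ 3.9518e+5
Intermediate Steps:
l(I) = (-7 + I**2 - 14*I)/(3*I) (l(I) = (((I**2 - 14*I) - 7)/I)/3 = ((-7 + I**2 - 14*I)/I)/3 = (-7 + I**2 - 14*I)/(3*I))
n(v, g) = 962/51 (n(v, g) = (1/3)*(-7 + 17*(-14 + 17))/17 + 18 = (1/3)*(1/17)*(-7 + 17*3) + 18 = (1/3)*(1/17)*(-7 + 51) + 18 = (1/3)*(1/17)*44 + 18 = 44/51 + 18 = 962/51)
395200 - n(69, -499) = 395200 - 1*962/51 = 395200 - 962/51 = 20154238/51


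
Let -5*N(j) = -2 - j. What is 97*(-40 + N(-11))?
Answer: -20273/5 ≈ -4054.6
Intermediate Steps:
N(j) = ⅖ + j/5 (N(j) = -(-2 - j)/5 = ⅖ + j/5)
97*(-40 + N(-11)) = 97*(-40 + (⅖ + (⅕)*(-11))) = 97*(-40 + (⅖ - 11/5)) = 97*(-40 - 9/5) = 97*(-209/5) = -20273/5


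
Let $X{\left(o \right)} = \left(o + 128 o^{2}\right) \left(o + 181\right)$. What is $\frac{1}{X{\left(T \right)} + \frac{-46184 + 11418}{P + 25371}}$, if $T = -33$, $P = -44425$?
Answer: $\frac{9527}{196495649947} \approx 4.8485 \cdot 10^{-8}$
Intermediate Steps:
$X{\left(o \right)} = \left(181 + o\right) \left(o + 128 o^{2}\right)$ ($X{\left(o \right)} = \left(o + 128 o^{2}\right) \left(181 + o\right) = \left(181 + o\right) \left(o + 128 o^{2}\right)$)
$\frac{1}{X{\left(T \right)} + \frac{-46184 + 11418}{P + 25371}} = \frac{1}{- 33 \left(181 + 128 \left(-33\right)^{2} + 23169 \left(-33\right)\right) + \frac{-46184 + 11418}{-44425 + 25371}} = \frac{1}{- 33 \left(181 + 128 \cdot 1089 - 764577\right) - \frac{34766}{-19054}} = \frac{1}{- 33 \left(181 + 139392 - 764577\right) - - \frac{17383}{9527}} = \frac{1}{\left(-33\right) \left(-625004\right) + \frac{17383}{9527}} = \frac{1}{20625132 + \frac{17383}{9527}} = \frac{1}{\frac{196495649947}{9527}} = \frac{9527}{196495649947}$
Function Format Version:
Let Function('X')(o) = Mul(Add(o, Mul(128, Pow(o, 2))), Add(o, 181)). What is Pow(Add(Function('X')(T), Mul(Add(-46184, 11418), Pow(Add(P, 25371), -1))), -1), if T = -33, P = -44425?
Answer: Rational(9527, 196495649947) ≈ 4.8485e-8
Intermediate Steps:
Function('X')(o) = Mul(Add(181, o), Add(o, Mul(128, Pow(o, 2)))) (Function('X')(o) = Mul(Add(o, Mul(128, Pow(o, 2))), Add(181, o)) = Mul(Add(181, o), Add(o, Mul(128, Pow(o, 2)))))
Pow(Add(Function('X')(T), Mul(Add(-46184, 11418), Pow(Add(P, 25371), -1))), -1) = Pow(Add(Mul(-33, Add(181, Mul(128, Pow(-33, 2)), Mul(23169, -33))), Mul(Add(-46184, 11418), Pow(Add(-44425, 25371), -1))), -1) = Pow(Add(Mul(-33, Add(181, Mul(128, 1089), -764577)), Mul(-34766, Pow(-19054, -1))), -1) = Pow(Add(Mul(-33, Add(181, 139392, -764577)), Mul(-34766, Rational(-1, 19054))), -1) = Pow(Add(Mul(-33, -625004), Rational(17383, 9527)), -1) = Pow(Add(20625132, Rational(17383, 9527)), -1) = Pow(Rational(196495649947, 9527), -1) = Rational(9527, 196495649947)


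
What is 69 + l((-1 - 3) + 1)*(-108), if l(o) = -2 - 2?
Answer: 501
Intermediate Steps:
l(o) = -4
69 + l((-1 - 3) + 1)*(-108) = 69 - 4*(-108) = 69 + 432 = 501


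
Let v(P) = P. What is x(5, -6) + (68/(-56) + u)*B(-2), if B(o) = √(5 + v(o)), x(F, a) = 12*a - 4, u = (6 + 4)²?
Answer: -76 + 1383*√3/14 ≈ 95.102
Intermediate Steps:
u = 100 (u = 10² = 100)
x(F, a) = -4 + 12*a
B(o) = √(5 + o)
x(5, -6) + (68/(-56) + u)*B(-2) = (-4 + 12*(-6)) + (68/(-56) + 100)*√(5 - 2) = (-4 - 72) + (68*(-1/56) + 100)*√3 = -76 + (-17/14 + 100)*√3 = -76 + 1383*√3/14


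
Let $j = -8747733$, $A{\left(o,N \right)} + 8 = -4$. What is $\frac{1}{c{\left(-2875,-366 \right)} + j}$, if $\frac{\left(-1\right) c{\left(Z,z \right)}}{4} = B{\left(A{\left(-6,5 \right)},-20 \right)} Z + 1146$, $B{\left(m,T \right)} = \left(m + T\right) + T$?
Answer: $- \frac{1}{9350317} \approx -1.0695 \cdot 10^{-7}$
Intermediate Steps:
$A{\left(o,N \right)} = -12$ ($A{\left(o,N \right)} = -8 - 4 = -12$)
$B{\left(m,T \right)} = m + 2 T$ ($B{\left(m,T \right)} = \left(T + m\right) + T = m + 2 T$)
$c{\left(Z,z \right)} = -4584 + 208 Z$ ($c{\left(Z,z \right)} = - 4 \left(\left(-12 + 2 \left(-20\right)\right) Z + 1146\right) = - 4 \left(\left(-12 - 40\right) Z + 1146\right) = - 4 \left(- 52 Z + 1146\right) = - 4 \left(1146 - 52 Z\right) = -4584 + 208 Z$)
$\frac{1}{c{\left(-2875,-366 \right)} + j} = \frac{1}{\left(-4584 + 208 \left(-2875\right)\right) - 8747733} = \frac{1}{\left(-4584 - 598000\right) - 8747733} = \frac{1}{-602584 - 8747733} = \frac{1}{-9350317} = - \frac{1}{9350317}$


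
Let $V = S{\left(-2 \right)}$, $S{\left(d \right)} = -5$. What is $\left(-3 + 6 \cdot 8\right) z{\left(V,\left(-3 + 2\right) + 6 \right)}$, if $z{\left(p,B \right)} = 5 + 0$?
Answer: $225$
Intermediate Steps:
$V = -5$
$z{\left(p,B \right)} = 5$
$\left(-3 + 6 \cdot 8\right) z{\left(V,\left(-3 + 2\right) + 6 \right)} = \left(-3 + 6 \cdot 8\right) 5 = \left(-3 + 48\right) 5 = 45 \cdot 5 = 225$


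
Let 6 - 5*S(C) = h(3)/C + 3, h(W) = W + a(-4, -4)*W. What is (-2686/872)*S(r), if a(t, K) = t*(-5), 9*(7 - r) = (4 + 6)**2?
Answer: -455277/40330 ≈ -11.289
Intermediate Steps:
r = -37/9 (r = 7 - (4 + 6)**2/9 = 7 - 1/9*10**2 = 7 - 1/9*100 = 7 - 100/9 = -37/9 ≈ -4.1111)
a(t, K) = -5*t
h(W) = 21*W (h(W) = W + (-5*(-4))*W = W + 20*W = 21*W)
S(C) = 3/5 - 63/(5*C) (S(C) = 6/5 - ((21*3)/C + 3)/5 = 6/5 - (63/C + 3)/5 = 6/5 - (3 + 63/C)/5 = 6/5 + (-3/5 - 63/(5*C)) = 3/5 - 63/(5*C))
(-2686/872)*S(r) = (-2686/872)*(3*(-21 - 37/9)/(5*(-37/9))) = (-2686*1/872)*((3/5)*(-9/37)*(-226/9)) = -1343/436*678/185 = -455277/40330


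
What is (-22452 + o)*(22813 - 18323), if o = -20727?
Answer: -193873710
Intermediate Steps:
(-22452 + o)*(22813 - 18323) = (-22452 - 20727)*(22813 - 18323) = -43179*4490 = -193873710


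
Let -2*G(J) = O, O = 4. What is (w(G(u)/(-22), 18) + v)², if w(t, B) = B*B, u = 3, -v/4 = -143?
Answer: 802816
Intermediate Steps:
v = 572 (v = -4*(-143) = 572)
G(J) = -2 (G(J) = -½*4 = -2)
w(t, B) = B²
(w(G(u)/(-22), 18) + v)² = (18² + 572)² = (324 + 572)² = 896² = 802816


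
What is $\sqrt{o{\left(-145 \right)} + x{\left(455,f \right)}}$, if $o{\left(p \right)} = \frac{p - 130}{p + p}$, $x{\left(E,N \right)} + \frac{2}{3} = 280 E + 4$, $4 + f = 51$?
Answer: $\frac{\sqrt{3857292030}}{174} \approx 356.94$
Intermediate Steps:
$f = 47$ ($f = -4 + 51 = 47$)
$x{\left(E,N \right)} = \frac{10}{3} + 280 E$ ($x{\left(E,N \right)} = - \frac{2}{3} + \left(280 E + 4\right) = - \frac{2}{3} + \left(4 + 280 E\right) = \frac{10}{3} + 280 E$)
$o{\left(p \right)} = \frac{-130 + p}{2 p}$
$\sqrt{o{\left(-145 \right)} + x{\left(455,f \right)}} = \sqrt{\frac{-130 - 145}{2 \left(-145\right)} + \left(\frac{10}{3} + 280 \cdot 455\right)} = \sqrt{\frac{1}{2} \left(- \frac{1}{145}\right) \left(-275\right) + \left(\frac{10}{3} + 127400\right)} = \sqrt{\frac{55}{58} + \frac{382210}{3}} = \sqrt{\frac{22168345}{174}} = \frac{\sqrt{3857292030}}{174}$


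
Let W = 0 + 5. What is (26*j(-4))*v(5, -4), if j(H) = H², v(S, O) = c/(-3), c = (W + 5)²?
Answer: -41600/3 ≈ -13867.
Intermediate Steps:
W = 5
c = 100 (c = (5 + 5)² = 10² = 100)
v(S, O) = -100/3 (v(S, O) = 100/(-3) = 100*(-⅓) = -100/3)
(26*j(-4))*v(5, -4) = (26*(-4)²)*(-100/3) = (26*16)*(-100/3) = 416*(-100/3) = -41600/3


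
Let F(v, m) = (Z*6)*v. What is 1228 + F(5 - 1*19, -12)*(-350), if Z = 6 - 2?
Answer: 118828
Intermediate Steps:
Z = 4
F(v, m) = 24*v (F(v, m) = (4*6)*v = 24*v)
1228 + F(5 - 1*19, -12)*(-350) = 1228 + (24*(5 - 1*19))*(-350) = 1228 + (24*(5 - 19))*(-350) = 1228 + (24*(-14))*(-350) = 1228 - 336*(-350) = 1228 + 117600 = 118828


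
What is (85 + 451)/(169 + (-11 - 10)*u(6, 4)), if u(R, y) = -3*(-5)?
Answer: -268/73 ≈ -3.6712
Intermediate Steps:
u(R, y) = 15
(85 + 451)/(169 + (-11 - 10)*u(6, 4)) = (85 + 451)/(169 + (-11 - 10)*15) = 536/(169 - 21*15) = 536/(169 - 315) = 536/(-146) = 536*(-1/146) = -268/73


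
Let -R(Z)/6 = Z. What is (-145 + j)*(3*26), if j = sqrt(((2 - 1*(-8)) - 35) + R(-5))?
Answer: -11310 + 78*sqrt(5) ≈ -11136.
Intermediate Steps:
R(Z) = -6*Z
j = sqrt(5) (j = sqrt(((2 - 1*(-8)) - 35) - 6*(-5)) = sqrt(((2 + 8) - 35) + 30) = sqrt((10 - 35) + 30) = sqrt(-25 + 30) = sqrt(5) ≈ 2.2361)
(-145 + j)*(3*26) = (-145 + sqrt(5))*(3*26) = (-145 + sqrt(5))*78 = -11310 + 78*sqrt(5)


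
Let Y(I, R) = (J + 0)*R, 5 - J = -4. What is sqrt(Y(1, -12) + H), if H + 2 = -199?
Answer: I*sqrt(309) ≈ 17.578*I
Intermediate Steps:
J = 9 (J = 5 - 1*(-4) = 5 + 4 = 9)
H = -201 (H = -2 - 199 = -201)
Y(I, R) = 9*R (Y(I, R) = (9 + 0)*R = 9*R)
sqrt(Y(1, -12) + H) = sqrt(9*(-12) - 201) = sqrt(-108 - 201) = sqrt(-309) = I*sqrt(309)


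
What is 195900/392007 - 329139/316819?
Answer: -22319983291/41398421911 ≈ -0.53915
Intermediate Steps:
195900/392007 - 329139/316819 = 195900*(1/392007) - 329139*1/316819 = 65300/130669 - 329139/316819 = -22319983291/41398421911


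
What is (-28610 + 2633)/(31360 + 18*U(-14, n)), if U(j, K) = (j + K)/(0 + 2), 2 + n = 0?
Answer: -25977/31216 ≈ -0.83217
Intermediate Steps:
n = -2 (n = -2 + 0 = -2)
U(j, K) = K/2 + j/2 (U(j, K) = (K + j)/2 = (K + j)*(½) = K/2 + j/2)
(-28610 + 2633)/(31360 + 18*U(-14, n)) = (-28610 + 2633)/(31360 + 18*((½)*(-2) + (½)*(-14))) = -25977/(31360 + 18*(-1 - 7)) = -25977/(31360 + 18*(-8)) = -25977/(31360 - 144) = -25977/31216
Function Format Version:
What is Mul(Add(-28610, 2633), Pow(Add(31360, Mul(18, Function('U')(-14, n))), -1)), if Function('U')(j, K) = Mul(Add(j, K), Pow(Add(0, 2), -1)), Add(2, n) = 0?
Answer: Rational(-25977, 31216) ≈ -0.83217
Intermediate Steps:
n = -2 (n = Add(-2, 0) = -2)
Function('U')(j, K) = Add(Mul(Rational(1, 2), K), Mul(Rational(1, 2), j)) (Function('U')(j, K) = Mul(Add(K, j), Pow(2, -1)) = Mul(Add(K, j), Rational(1, 2)) = Add(Mul(Rational(1, 2), K), Mul(Rational(1, 2), j)))
Mul(Add(-28610, 2633), Pow(Add(31360, Mul(18, Function('U')(-14, n))), -1)) = Mul(Add(-28610, 2633), Pow(Add(31360, Mul(18, Add(Mul(Rational(1, 2), -2), Mul(Rational(1, 2), -14)))), -1)) = Mul(-25977, Pow(Add(31360, Mul(18, Add(-1, -7))), -1)) = Mul(-25977, Pow(Add(31360, Mul(18, -8)), -1)) = Mul(-25977, Pow(Add(31360, -144), -1)) = Mul(-25977, Pow(31216, -1)) = Mul(-25977, Rational(1, 31216)) = Rational(-25977, 31216)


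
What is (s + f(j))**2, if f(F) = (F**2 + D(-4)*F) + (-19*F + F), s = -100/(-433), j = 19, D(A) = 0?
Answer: 69338929/187489 ≈ 369.83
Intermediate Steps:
s = 100/433 (s = -100*(-1/433) = 100/433 ≈ 0.23095)
f(F) = F**2 - 18*F (f(F) = (F**2 + 0*F) + (-19*F + F) = (F**2 + 0) - 18*F = F**2 - 18*F)
(s + f(j))**2 = (100/433 + 19*(-18 + 19))**2 = (100/433 + 19*1)**2 = (100/433 + 19)**2 = (8327/433)**2 = 69338929/187489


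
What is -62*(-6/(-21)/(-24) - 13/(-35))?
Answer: -4681/210 ≈ -22.290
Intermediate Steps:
-62*(-6/(-21)/(-24) - 13/(-35)) = -62*(-6*(-1/21)*(-1/24) - 13*(-1/35)) = -62*((2/7)*(-1/24) + 13/35) = -62*(-1/84 + 13/35) = -62*151/420 = -4681/210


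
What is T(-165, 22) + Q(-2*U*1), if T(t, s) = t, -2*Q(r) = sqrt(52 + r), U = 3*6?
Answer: -167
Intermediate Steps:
U = 18
Q(r) = -sqrt(52 + r)/2
T(-165, 22) + Q(-2*U*1) = -165 - sqrt(52 - 2*18*1)/2 = -165 - sqrt(52 - 36*1)/2 = -165 - sqrt(52 - 36)/2 = -165 - sqrt(16)/2 = -165 - 1/2*4 = -165 - 2 = -167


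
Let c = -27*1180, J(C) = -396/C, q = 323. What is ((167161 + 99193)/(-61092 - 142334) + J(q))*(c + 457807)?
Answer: -35479050484493/32853299 ≈ -1.0799e+6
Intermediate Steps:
c = -31860
((167161 + 99193)/(-61092 - 142334) + J(q))*(c + 457807) = ((167161 + 99193)/(-61092 - 142334) - 396/323)*(-31860 + 457807) = (266354/(-203426) - 396*1/323)*425947 = (266354*(-1/203426) - 396/323)*425947 = (-133177/101713 - 396/323)*425947 = -83294519/32853299*425947 = -35479050484493/32853299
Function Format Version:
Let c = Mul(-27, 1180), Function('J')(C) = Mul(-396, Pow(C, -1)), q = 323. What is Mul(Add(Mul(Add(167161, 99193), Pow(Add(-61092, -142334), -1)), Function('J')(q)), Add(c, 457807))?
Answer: Rational(-35479050484493, 32853299) ≈ -1.0799e+6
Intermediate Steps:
c = -31860
Mul(Add(Mul(Add(167161, 99193), Pow(Add(-61092, -142334), -1)), Function('J')(q)), Add(c, 457807)) = Mul(Add(Mul(Add(167161, 99193), Pow(Add(-61092, -142334), -1)), Mul(-396, Pow(323, -1))), Add(-31860, 457807)) = Mul(Add(Mul(266354, Pow(-203426, -1)), Mul(-396, Rational(1, 323))), 425947) = Mul(Add(Mul(266354, Rational(-1, 203426)), Rational(-396, 323)), 425947) = Mul(Add(Rational(-133177, 101713), Rational(-396, 323)), 425947) = Mul(Rational(-83294519, 32853299), 425947) = Rational(-35479050484493, 32853299)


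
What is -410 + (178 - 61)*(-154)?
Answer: -18428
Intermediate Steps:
-410 + (178 - 61)*(-154) = -410 + 117*(-154) = -410 - 18018 = -18428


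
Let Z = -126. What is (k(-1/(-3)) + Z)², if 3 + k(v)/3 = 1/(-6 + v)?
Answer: 5308416/289 ≈ 18368.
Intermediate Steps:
k(v) = -9 + 3/(-6 + v)
(k(-1/(-3)) + Z)² = (3*(19 - (-3)/(-3))/(-6 - 1/(-3)) - 126)² = (3*(19 - (-3)*(-1)/3)/(-6 - 1*(-⅓)) - 126)² = (3*(19 - 3*⅓)/(-6 + ⅓) - 126)² = (3*(19 - 1)/(-17/3) - 126)² = (3*(-3/17)*18 - 126)² = (-162/17 - 126)² = (-2304/17)² = 5308416/289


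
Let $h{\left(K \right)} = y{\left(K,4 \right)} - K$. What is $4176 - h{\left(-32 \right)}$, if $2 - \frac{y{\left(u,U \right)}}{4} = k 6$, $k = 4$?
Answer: $4232$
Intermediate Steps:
$y{\left(u,U \right)} = -88$ ($y{\left(u,U \right)} = 8 - 4 \cdot 4 \cdot 6 = 8 - 96 = -88$)
$h{\left(K \right)} = -88 - K$
$4176 - h{\left(-32 \right)} = 4176 - \left(-88 - -32\right) = 4176 - \left(-88 + 32\right) = 4176 - -56 = 4176 + 56 = 4232$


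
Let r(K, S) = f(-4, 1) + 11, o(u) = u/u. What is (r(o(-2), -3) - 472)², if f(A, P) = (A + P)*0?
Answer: 212521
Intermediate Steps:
o(u) = 1
f(A, P) = 0
r(K, S) = 11 (r(K, S) = 0 + 11 = 11)
(r(o(-2), -3) - 472)² = (11 - 472)² = (-461)² = 212521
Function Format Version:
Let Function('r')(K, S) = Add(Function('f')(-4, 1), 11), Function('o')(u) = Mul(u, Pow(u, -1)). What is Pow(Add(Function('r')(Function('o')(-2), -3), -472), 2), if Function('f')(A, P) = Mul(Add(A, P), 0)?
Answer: 212521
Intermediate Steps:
Function('o')(u) = 1
Function('f')(A, P) = 0
Function('r')(K, S) = 11 (Function('r')(K, S) = Add(0, 11) = 11)
Pow(Add(Function('r')(Function('o')(-2), -3), -472), 2) = Pow(Add(11, -472), 2) = Pow(-461, 2) = 212521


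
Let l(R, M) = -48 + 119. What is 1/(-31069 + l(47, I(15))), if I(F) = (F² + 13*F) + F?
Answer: -1/30998 ≈ -3.2260e-5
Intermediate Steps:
I(F) = F² + 14*F
l(R, M) = 71
1/(-31069 + l(47, I(15))) = 1/(-31069 + 71) = 1/(-30998) = -1/30998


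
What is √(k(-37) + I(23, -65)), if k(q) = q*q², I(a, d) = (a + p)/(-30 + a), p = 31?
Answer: 5*I*√99295/7 ≈ 225.08*I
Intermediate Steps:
I(a, d) = (31 + a)/(-30 + a) (I(a, d) = (a + 31)/(-30 + a) = (31 + a)/(-30 + a))
k(q) = q³
√(k(-37) + I(23, -65)) = √((-37)³ + (31 + 23)/(-30 + 23)) = √(-50653 + 54/(-7)) = √(-50653 - ⅐*54) = √(-50653 - 54/7) = √(-354625/7) = 5*I*√99295/7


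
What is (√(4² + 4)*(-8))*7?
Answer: -112*√5 ≈ -250.44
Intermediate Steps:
(√(4² + 4)*(-8))*7 = (√(16 + 4)*(-8))*7 = (√20*(-8))*7 = ((2*√5)*(-8))*7 = -16*√5*7 = -112*√5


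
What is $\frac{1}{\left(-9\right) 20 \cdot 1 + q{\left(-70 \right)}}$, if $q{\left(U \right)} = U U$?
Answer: $\frac{1}{4720} \approx 0.00021186$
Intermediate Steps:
$q{\left(U \right)} = U^{2}$
$\frac{1}{\left(-9\right) 20 \cdot 1 + q{\left(-70 \right)}} = \frac{1}{\left(-9\right) 20 \cdot 1 + \left(-70\right)^{2}} = \frac{1}{\left(-180\right) 1 + 4900} = \frac{1}{-180 + 4900} = \frac{1}{4720}$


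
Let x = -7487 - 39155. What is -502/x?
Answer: 251/23321 ≈ 0.010763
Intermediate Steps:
x = -46642
-502/x = -502/(-46642) = -502*(-1/46642) = 251/23321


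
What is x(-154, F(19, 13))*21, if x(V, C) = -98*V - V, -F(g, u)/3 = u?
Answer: 320166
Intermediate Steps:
F(g, u) = -3*u
x(V, C) = -99*V
x(-154, F(19, 13))*21 = -99*(-154)*21 = 15246*21 = 320166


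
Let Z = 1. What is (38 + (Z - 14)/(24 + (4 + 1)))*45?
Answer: 49005/29 ≈ 1689.8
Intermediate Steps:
(38 + (Z - 14)/(24 + (4 + 1)))*45 = (38 + (1 - 14)/(24 + (4 + 1)))*45 = (38 - 13/(24 + 5))*45 = (38 - 13/29)*45 = (1089/29)*45 = 49005/29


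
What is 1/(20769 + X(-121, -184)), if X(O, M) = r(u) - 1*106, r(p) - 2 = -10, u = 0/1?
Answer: 1/20655 ≈ 4.8414e-5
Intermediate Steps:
u = 0 (u = 0*1 = 0)
r(p) = -8 (r(p) = 2 - 10 = -8)
X(O, M) = -114 (X(O, M) = -8 - 1*106 = -8 - 106 = -114)
1/(20769 + X(-121, -184)) = 1/(20769 - 114) = 1/20655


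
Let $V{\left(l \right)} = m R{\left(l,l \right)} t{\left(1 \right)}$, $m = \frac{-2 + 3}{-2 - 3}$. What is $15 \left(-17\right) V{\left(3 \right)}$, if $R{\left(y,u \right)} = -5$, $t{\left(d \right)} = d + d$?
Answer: $-510$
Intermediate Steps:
$t{\left(d \right)} = 2 d$
$m = - \frac{1}{5}$ ($m = 1 \frac{1}{-5} = 1 \left(- \frac{1}{5}\right) = - \frac{1}{5} \approx -0.2$)
$V{\left(l \right)} = 2$ ($V{\left(l \right)} = \left(- \frac{1}{5}\right) \left(-5\right) 2 \cdot 1 = 1 \cdot 2 = 2$)
$15 \left(-17\right) V{\left(3 \right)} = 15 \left(-17\right) 2 = \left(-255\right) 2 = -510$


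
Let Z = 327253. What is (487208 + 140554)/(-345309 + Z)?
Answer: -313881/9028 ≈ -34.768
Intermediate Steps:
(487208 + 140554)/(-345309 + Z) = (487208 + 140554)/(-345309 + 327253) = 627762/(-18056) = 627762*(-1/18056) = -313881/9028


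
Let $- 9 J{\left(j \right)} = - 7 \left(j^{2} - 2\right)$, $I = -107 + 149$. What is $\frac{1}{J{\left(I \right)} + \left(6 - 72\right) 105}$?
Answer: $- \frac{9}{50036} \approx -0.00017987$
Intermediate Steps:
$I = 42$
$J{\left(j \right)} = - \frac{14}{9} + \frac{7 j^{2}}{9}$ ($J{\left(j \right)} = - \frac{\left(-7\right) \left(j^{2} - 2\right)}{9} = - \frac{\left(-7\right) \left(-2 + j^{2}\right)}{9} = - \frac{14 - 7 j^{2}}{9} = - \frac{14}{9} + \frac{7 j^{2}}{9}$)
$\frac{1}{J{\left(I \right)} + \left(6 - 72\right) 105} = \frac{1}{\left(- \frac{14}{9} + \frac{7 \cdot 42^{2}}{9}\right) + \left(6 - 72\right) 105} = \frac{1}{\left(- \frac{14}{9} + \frac{7}{9} \cdot 1764\right) - 6930} = \frac{1}{\left(- \frac{14}{9} + 1372\right) - 6930} = \frac{1}{\frac{12334}{9} - 6930} = \frac{1}{- \frac{50036}{9}} = - \frac{9}{50036}$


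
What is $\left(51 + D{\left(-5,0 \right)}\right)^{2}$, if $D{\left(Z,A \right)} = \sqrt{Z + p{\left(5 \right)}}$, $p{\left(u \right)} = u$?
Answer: $2601$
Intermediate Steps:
$D{\left(Z,A \right)} = \sqrt{5 + Z}$ ($D{\left(Z,A \right)} = \sqrt{Z + 5} = \sqrt{5 + Z}$)
$\left(51 + D{\left(-5,0 \right)}\right)^{2} = \left(51 + \sqrt{5 - 5}\right)^{2} = \left(51 + \sqrt{0}\right)^{2} = \left(51 + 0\right)^{2} = 51^{2} = 2601$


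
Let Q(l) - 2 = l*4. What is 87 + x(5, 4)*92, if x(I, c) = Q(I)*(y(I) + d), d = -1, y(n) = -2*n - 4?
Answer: -30273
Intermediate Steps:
y(n) = -4 - 2*n
Q(l) = 2 + 4*l (Q(l) = 2 + l*4 = 2 + 4*l)
x(I, c) = (-5 - 2*I)*(2 + 4*I) (x(I, c) = (2 + 4*I)*((-4 - 2*I) - 1) = (2 + 4*I)*(-5 - 2*I) = (-5 - 2*I)*(2 + 4*I))
87 + x(5, 4)*92 = 87 + (-10 - 24*5 - 8*5²)*92 = 87 + (-10 - 120 - 8*25)*92 = 87 + (-10 - 120 - 200)*92 = 87 - 330*92 = 87 - 30360 = -30273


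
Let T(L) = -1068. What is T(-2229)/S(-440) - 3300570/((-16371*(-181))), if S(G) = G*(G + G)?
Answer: -35587370813/31870335200 ≈ -1.1166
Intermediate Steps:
S(G) = 2*G² (S(G) = G*(2*G) = 2*G²)
T(-2229)/S(-440) - 3300570/((-16371*(-181))) = -1068/(2*(-440)²) - 3300570/((-16371*(-181))) = -1068/(2*193600) - 3300570/2963151 = -1068/387200 - 3300570*1/2963151 = -1068*1/387200 - 366730/329239 = -267/96800 - 366730/329239 = -35587370813/31870335200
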